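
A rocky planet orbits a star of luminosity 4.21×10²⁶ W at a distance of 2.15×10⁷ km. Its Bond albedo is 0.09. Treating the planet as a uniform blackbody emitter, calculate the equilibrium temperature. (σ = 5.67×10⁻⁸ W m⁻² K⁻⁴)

d = 2.15×10⁷ km = 2.15×10¹⁰ m.
Flux: S = L/(4πd²) = 4.21×10²⁶/(4π×(2.15×10¹⁰)²) = 7.25×10⁴ W m⁻².
Energy balance: absorbed = emitted ⇒ πR²·S(1−A) = 4πR²·σT_eq⁴, so T_eq⁴ = S(1−A)/(4σ).
T_eq = [7.25×10⁴ × 0.91 / (4 × 5.67×10⁻⁸)]^(1/4) = (2.91×10¹¹)^(1/4) = 734 K.

T_eq ≈ 734 K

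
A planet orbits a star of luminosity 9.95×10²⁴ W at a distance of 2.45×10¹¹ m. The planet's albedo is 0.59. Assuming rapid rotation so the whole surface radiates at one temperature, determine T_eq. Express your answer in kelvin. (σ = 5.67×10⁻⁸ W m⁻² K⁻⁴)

T_eq ≈ 69.9 K

Flux: S = L/(4πd²) = 9.95×10²⁴/(4π×(2.45×10¹¹)²) = 13.2 W m⁻².
Energy balance: absorbed = emitted ⇒ πR²·S(1−A) = 4πR²·σT_eq⁴, so T_eq⁴ = S(1−A)/(4σ).
T_eq = [13.2 × 0.41 / (4 × 5.67×10⁻⁸)]^(1/4) = (2.38×10⁷)^(1/4) = 69.9 K.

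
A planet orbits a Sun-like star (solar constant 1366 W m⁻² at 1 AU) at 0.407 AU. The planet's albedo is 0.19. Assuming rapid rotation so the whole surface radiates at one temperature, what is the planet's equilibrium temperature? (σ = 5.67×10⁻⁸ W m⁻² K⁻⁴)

Flux at 0.407 AU: S = 1366/0.407² = 8250 W m⁻².
Energy balance: absorbed = emitted ⇒ πR²·S(1−A) = 4πR²·σT_eq⁴, so T_eq⁴ = S(1−A)/(4σ).
T_eq = [8250 × 0.81 / (4 × 5.67×10⁻⁸)]^(1/4) = (2.95×10¹⁰)^(1/4) = 414 K.

T_eq ≈ 414 K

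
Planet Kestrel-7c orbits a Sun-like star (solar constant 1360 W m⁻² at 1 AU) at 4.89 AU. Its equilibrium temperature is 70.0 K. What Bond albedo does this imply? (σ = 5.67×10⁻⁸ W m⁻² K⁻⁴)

Flux at 4.89 AU: S = 1360/4.89² = 56.9 W m⁻².
From T_eq⁴ = S(1−A)/(4σ): 1−A = 4σT_eq⁴/S.
1−A = 4 × 5.67×10⁻⁸ × (70.0)⁴ / 56.9 = 0.096.

A ≈ 0.90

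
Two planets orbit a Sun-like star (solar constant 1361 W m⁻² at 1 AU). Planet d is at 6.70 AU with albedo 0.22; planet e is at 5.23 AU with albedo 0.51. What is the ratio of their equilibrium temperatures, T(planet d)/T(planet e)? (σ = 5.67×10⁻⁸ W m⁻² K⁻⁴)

T_eq = [S₀(1−A)/(4σd²)]^(1/4), so T ∝ (1−A)^(1/4) / √d.
T₁ = [1361×0.78/(4×5.67×10⁻⁸×6.70²)]^(1/4) = 101.05 K.
T₂ = [1361×0.49/(4×5.67×10⁻⁸×5.23²)]^(1/4) = 101.82 K.

T₁/T₂ ≈ 0.992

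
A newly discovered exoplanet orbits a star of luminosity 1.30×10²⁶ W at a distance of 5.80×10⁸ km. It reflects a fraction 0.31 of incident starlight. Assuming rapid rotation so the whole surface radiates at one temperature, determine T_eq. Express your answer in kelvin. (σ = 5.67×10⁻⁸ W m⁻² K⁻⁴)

T_eq ≈ 98.3 K

d = 5.80×10⁸ km = 5.80×10¹¹ m.
Flux: S = L/(4πd²) = 1.30×10²⁶/(4π×(5.80×10¹¹)²) = 30.8 W m⁻².
Energy balance: absorbed = emitted ⇒ πR²·S(1−A) = 4πR²·σT_eq⁴, so T_eq⁴ = S(1−A)/(4σ).
T_eq = [30.8 × 0.69 / (4 × 5.67×10⁻⁸)]^(1/4) = (9.36×10⁷)^(1/4) = 98.3 K.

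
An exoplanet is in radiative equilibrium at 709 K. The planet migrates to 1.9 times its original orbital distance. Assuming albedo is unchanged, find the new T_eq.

T_eq ≈ 514 K

T_eq ∝ L^(1/4) · d^(−1/2).
T′ = 709 / 1.9^(1/2) = 514 K.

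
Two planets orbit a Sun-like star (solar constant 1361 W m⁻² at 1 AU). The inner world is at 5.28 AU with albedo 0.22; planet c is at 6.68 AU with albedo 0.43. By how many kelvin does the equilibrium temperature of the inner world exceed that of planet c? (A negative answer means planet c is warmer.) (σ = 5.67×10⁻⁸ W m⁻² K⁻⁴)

ΔT ≈ 20.3 K

T_eq = [S₀(1−A)/(4σd²)]^(1/4), so T ∝ (1−A)^(1/4) / √d.
T₁ = [1361×0.78/(4×5.67×10⁻⁸×5.28²)]^(1/4) = 113.83 K.
T₂ = [1361×0.57/(4×5.67×10⁻⁸×6.68²)]^(1/4) = 93.57 K.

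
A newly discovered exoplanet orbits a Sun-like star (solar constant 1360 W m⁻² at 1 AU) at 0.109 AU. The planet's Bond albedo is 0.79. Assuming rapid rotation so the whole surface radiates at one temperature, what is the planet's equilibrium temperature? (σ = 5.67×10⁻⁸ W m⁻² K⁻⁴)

T_eq ≈ 571 K

Flux at 0.109 AU: S = 1360/0.109² = 1.14×10⁵ W m⁻².
Energy balance: absorbed = emitted ⇒ πR²·S(1−A) = 4πR²·σT_eq⁴, so T_eq⁴ = S(1−A)/(4σ).
T_eq = [1.14×10⁵ × 0.21 / (4 × 5.67×10⁻⁸)]^(1/4) = (1.06×10¹¹)^(1/4) = 571 K.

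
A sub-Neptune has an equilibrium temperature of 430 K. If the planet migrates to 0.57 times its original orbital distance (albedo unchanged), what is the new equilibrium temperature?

T_eq ≈ 570 K

T_eq ∝ L^(1/4) · d^(−1/2).
T′ = 430 / 0.57^(1/2) = 570 K.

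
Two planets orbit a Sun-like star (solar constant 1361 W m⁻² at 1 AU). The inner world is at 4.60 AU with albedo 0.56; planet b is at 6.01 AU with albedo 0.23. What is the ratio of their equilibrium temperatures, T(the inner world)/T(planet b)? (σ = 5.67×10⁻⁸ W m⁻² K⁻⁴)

T₁/T₂ ≈ 0.994

T_eq = [S₀(1−A)/(4σd²)]^(1/4), so T ∝ (1−A)^(1/4) / √d.
T₁ = [1361×0.44/(4×5.67×10⁻⁸×4.60²)]^(1/4) = 105.69 K.
T₂ = [1361×0.77/(4×5.67×10⁻⁸×6.01²)]^(1/4) = 106.35 K.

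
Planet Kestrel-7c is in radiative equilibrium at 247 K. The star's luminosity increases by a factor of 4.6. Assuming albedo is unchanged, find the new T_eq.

T_eq ≈ 362 K

T_eq ∝ L^(1/4) · d^(−1/2).
T′ = 247 × 4.6^(1/4) = 362 K.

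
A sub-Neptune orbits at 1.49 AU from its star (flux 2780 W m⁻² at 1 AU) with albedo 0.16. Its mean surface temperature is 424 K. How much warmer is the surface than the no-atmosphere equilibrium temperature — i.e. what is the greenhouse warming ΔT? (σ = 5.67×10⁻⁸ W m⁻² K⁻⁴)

S = 2780/1.49² = 1252 W m⁻².
T_eq = [S(1−A)/(4σ)]^(1/4) = [1252×0.84/(4×5.67×10⁻⁸)]^(1/4) = 261.0 K.
ΔT = T_surf − T_eq = 424 − 261.0.

ΔT ≈ 163.0 K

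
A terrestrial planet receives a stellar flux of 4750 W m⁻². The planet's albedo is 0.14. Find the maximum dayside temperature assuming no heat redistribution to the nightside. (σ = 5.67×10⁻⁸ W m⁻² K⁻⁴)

T_ss ≈ 518 K

With no redistribution each surface element balances locally: S(1−A) = σT⁴.
T = [4750 × 0.86 / 5.67×10⁻⁸]^(1/4) = (7.20×10¹⁰)^(1/4) = 518 K.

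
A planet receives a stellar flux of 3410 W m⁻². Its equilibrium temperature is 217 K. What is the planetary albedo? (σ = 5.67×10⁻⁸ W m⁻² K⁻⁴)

From T_eq⁴ = S(1−A)/(4σ): 1−A = 4σT_eq⁴/S.
1−A = 4 × 5.67×10⁻⁸ × (217)⁴ / 3410 = 0.147.

A ≈ 0.85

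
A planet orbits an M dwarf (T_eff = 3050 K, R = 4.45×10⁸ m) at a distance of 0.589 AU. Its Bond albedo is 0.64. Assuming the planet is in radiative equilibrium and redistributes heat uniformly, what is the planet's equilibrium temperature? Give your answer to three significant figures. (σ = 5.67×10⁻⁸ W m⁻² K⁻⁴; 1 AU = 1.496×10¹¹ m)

T_eq ≈ 119 K

d = 0.589 AU = 8.81×10¹⁰ m.
L = 4πR_⋆²σT_⋆⁴ = 4π(4.45×10⁸)² × 5.67×10⁻⁸ × (3050)⁴ = 1.22×10²⁵ W.
S = L/(4πd²) = 125 W m⁻².
Energy balance: absorbed = emitted ⇒ πR²·S(1−A) = 4πR²·σT_eq⁴, so T_eq⁴ = S(1−A)/(4σ).
T_eq = [125 × 0.36 / (4 × 5.67×10⁻⁸)]^(1/4) = (1.99×10⁸)^(1/4) = 119 K.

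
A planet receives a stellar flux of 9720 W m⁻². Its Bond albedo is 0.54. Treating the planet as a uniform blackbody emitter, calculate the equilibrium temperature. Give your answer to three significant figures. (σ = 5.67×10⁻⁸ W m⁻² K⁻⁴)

Energy balance: absorbed = emitted ⇒ πR²·S(1−A) = 4πR²·σT_eq⁴, so T_eq⁴ = S(1−A)/(4σ).
T_eq = [9720 × 0.46 / (4 × 5.67×10⁻⁸)]^(1/4) = (1.97×10¹⁰)^(1/4) = 375 K.

T_eq ≈ 375 K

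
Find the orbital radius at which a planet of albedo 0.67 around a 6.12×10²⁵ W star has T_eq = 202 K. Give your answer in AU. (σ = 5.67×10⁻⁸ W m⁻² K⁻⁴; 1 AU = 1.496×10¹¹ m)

From T_eq⁴ = L(1−A)/(16πσd²): d = √[L(1−A)/(16πσT_eq⁴)].
d = √[6.12×10²⁵ × 0.33 / (16π × 5.67×10⁻⁸ × (202)⁴)] = 6.52×10¹⁰ m = 0.436 AU.

d ≈ 0.436 AU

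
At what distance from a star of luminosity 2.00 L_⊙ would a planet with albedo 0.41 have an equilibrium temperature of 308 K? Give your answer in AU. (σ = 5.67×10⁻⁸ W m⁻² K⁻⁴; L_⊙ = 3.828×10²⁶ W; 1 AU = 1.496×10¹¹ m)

L = 2.00 × 3.828×10²⁶ = 7.66×10²⁶ W.
From T_eq⁴ = L(1−A)/(16πσd²): d = √[L(1−A)/(16πσT_eq⁴)].
d = √[7.66×10²⁶ × 0.59 / (16π × 5.67×10⁻⁸ × (308)⁴)] = 1.33×10¹¹ m = 0.887 AU.

d ≈ 0.887 AU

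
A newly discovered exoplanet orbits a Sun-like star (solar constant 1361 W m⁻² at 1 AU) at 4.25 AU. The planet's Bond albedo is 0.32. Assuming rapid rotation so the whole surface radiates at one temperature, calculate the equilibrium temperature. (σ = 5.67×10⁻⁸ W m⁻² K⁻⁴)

Flux at 4.25 AU: S = 1361/4.25² = 75.3 W m⁻².
Energy balance: absorbed = emitted ⇒ πR²·S(1−A) = 4πR²·σT_eq⁴, so T_eq⁴ = S(1−A)/(4σ).
T_eq = [75.3 × 0.68 / (4 × 5.67×10⁻⁸)]^(1/4) = (2.26×10⁸)^(1/4) = 123 K.

T_eq ≈ 123 K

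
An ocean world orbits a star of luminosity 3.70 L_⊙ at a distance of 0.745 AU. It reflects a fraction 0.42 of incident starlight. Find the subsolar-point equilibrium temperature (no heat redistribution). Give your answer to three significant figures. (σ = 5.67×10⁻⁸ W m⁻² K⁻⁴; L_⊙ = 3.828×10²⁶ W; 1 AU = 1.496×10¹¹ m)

T_ss ≈ 552 K

d = 0.745 AU = 1.11×10¹¹ m.
L = 3.70 × 3.828×10²⁶ = 1.42×10²⁷ W.
Flux: S = L/(4πd²) = 1.42×10²⁷/(4π×(1.11×10¹¹)²) = 9070 W m⁻².
At the subsolar point the surface absorbs S(1−A) and emits σT⁴ per unit area — no factor of 4, since only the local patch is in balance.
T = [9070 × 0.58 / 5.67×10⁻⁸]^(1/4) = (9.28×10¹⁰)^(1/4) = 552 K.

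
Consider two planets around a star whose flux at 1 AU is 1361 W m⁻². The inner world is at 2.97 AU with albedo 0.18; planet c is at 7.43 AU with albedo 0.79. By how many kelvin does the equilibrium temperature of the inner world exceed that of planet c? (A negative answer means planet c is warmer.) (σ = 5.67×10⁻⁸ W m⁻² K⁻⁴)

T_eq = [S₀(1−A)/(4σd²)]^(1/4), so T ∝ (1−A)^(1/4) / √d.
T₁ = [1361×0.82/(4×5.67×10⁻⁸×2.97²)]^(1/4) = 153.68 K.
T₂ = [1361×0.21/(4×5.67×10⁻⁸×7.43²)]^(1/4) = 69.12 K.

ΔT ≈ 84.6 K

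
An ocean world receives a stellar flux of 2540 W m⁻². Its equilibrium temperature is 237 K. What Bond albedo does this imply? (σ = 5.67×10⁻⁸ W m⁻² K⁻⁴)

A ≈ 0.72

From T_eq⁴ = S(1−A)/(4σ): 1−A = 4σT_eq⁴/S.
1−A = 4 × 5.67×10⁻⁸ × (237)⁴ / 2540 = 0.282.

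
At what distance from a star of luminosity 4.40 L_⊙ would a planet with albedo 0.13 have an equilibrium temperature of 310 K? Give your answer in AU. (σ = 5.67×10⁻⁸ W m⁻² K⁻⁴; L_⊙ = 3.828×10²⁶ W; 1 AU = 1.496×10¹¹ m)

d ≈ 1.58 AU

L = 4.40 × 3.828×10²⁶ = 1.68×10²⁷ W.
From T_eq⁴ = L(1−A)/(16πσd²): d = √[L(1−A)/(16πσT_eq⁴)].
d = √[1.68×10²⁷ × 0.87 / (16π × 5.67×10⁻⁸ × (310)⁴)] = 2.36×10¹¹ m = 1.58 AU.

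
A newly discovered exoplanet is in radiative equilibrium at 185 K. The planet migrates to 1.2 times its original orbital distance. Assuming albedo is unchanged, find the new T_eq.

T_eq ∝ L^(1/4) · d^(−1/2).
T′ = 185 / 1.2^(1/2) = 169 K.

T_eq ≈ 169 K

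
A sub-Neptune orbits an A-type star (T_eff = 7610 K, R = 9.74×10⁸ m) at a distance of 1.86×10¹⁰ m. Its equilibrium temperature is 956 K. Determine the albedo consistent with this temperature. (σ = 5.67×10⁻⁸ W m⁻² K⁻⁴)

A ≈ 0.64

L = 4πR_⋆²σT_⋆⁴ = 4π(9.74×10⁸)² × 5.67×10⁻⁸ × (7610)⁴ = 2.27×10²⁷ W.
S = L/(4πd²) = 5.21×10⁵ W m⁻².
From T_eq⁴ = S(1−A)/(4σ): 1−A = 4σT_eq⁴/S.
1−A = 4 × 5.67×10⁻⁸ × (956)⁴ / 5.21×10⁵ = 0.363.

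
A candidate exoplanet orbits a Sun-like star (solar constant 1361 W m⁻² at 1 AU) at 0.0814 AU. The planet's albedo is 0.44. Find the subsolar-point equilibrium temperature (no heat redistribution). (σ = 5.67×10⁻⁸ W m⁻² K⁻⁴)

Flux at 0.0814 AU: S = 1361/0.0814² = 2.05×10⁵ W m⁻².
At the subsolar point the surface absorbs S(1−A) and emits σT⁴ per unit area — no factor of 4, since only the local patch is in balance.
T = [2.05×10⁵ × 0.56 / 5.67×10⁻⁸]^(1/4) = (2.03×10¹²)^(1/4) = 1190 K.

T_ss ≈ 1190 K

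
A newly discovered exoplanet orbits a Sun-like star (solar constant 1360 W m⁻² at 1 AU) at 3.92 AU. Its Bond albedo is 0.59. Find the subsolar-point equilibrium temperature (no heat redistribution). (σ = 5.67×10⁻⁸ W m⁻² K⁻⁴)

Flux at 3.92 AU: S = 1360/3.92² = 88.5 W m⁻².
At the subsolar point the surface absorbs S(1−A) and emits σT⁴ per unit area — no factor of 4, since only the local patch is in balance.
T = [88.5 × 0.41 / 5.67×10⁻⁸]^(1/4) = (6.40×10⁸)^(1/4) = 159 K.

T_ss ≈ 159 K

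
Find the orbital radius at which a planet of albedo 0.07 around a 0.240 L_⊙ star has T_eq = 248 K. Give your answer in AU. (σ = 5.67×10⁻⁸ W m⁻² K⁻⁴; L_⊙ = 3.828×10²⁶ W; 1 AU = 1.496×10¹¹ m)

d ≈ 0.595 AU

L = 0.240 × 3.828×10²⁶ = 9.19×10²⁵ W.
From T_eq⁴ = L(1−A)/(16πσd²): d = √[L(1−A)/(16πσT_eq⁴)].
d = √[9.19×10²⁵ × 0.93 / (16π × 5.67×10⁻⁸ × (248)⁴)] = 8.90×10¹⁰ m = 0.595 AU.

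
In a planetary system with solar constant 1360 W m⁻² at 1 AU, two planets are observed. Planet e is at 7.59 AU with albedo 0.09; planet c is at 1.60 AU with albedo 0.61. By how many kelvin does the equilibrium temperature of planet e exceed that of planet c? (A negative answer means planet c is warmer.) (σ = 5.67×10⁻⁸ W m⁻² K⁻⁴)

T_eq = [S₀(1−A)/(4σd²)]^(1/4), so T ∝ (1−A)^(1/4) / √d.
T₁ = [1360×0.91/(4×5.67×10⁻⁸×7.59²)]^(1/4) = 98.65 K.
T₂ = [1360×0.39/(4×5.67×10⁻⁸×1.60²)]^(1/4) = 173.85 K.

ΔT ≈ -75.2 K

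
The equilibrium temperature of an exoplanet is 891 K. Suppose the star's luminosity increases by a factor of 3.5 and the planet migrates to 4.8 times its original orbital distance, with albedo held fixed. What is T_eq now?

T_eq ≈ 556 K

T_eq ∝ L^(1/4) · d^(−1/2).
T′ = 891 × 3.5^(1/4) / 4.8^(1/2) = 556 K.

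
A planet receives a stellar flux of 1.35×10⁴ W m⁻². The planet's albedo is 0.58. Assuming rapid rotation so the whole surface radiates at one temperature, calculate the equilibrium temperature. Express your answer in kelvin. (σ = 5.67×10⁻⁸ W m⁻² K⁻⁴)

T_eq ≈ 398 K

Energy balance: absorbed = emitted ⇒ πR²·S(1−A) = 4πR²·σT_eq⁴, so T_eq⁴ = S(1−A)/(4σ).
T_eq = [1.35×10⁴ × 0.42 / (4 × 5.67×10⁻⁸)]^(1/4) = (2.50×10¹⁰)^(1/4) = 398 K.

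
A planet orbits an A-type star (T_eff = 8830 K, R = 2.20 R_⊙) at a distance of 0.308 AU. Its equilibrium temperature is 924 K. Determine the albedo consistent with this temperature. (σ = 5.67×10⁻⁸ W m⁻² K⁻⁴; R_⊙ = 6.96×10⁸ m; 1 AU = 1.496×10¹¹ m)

A ≈ 0.57

R_⋆ = 2.20 × 6.96×10⁸ = 1.53×10⁹ m.
d = 0.308 AU = 4.61×10¹⁰ m.
L = 4πR_⋆²σT_⋆⁴ = 4π(1.53×10⁹)² × 5.67×10⁻⁸ × (8830)⁴ = 1.02×10²⁸ W.
S = L/(4πd²) = 3.81×10⁵ W m⁻².
From T_eq⁴ = S(1−A)/(4σ): 1−A = 4σT_eq⁴/S.
1−A = 4 × 5.67×10⁻⁸ × (924)⁴ / 3.81×10⁵ = 0.434.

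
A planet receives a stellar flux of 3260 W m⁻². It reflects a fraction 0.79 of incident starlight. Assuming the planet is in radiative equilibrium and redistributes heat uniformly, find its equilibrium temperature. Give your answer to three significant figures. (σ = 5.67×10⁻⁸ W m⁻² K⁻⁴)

Energy balance: absorbed = emitted ⇒ πR²·S(1−A) = 4πR²·σT_eq⁴, so T_eq⁴ = S(1−A)/(4σ).
T_eq = [3260 × 0.21 / (4 × 5.67×10⁻⁸)]^(1/4) = (3.02×10⁹)^(1/4) = 234 K.

T_eq ≈ 234 K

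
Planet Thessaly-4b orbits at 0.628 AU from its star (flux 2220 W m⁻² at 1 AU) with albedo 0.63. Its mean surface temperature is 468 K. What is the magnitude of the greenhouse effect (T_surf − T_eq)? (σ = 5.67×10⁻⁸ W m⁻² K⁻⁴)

S = 2220/0.628² = 5629 W m⁻².
T_eq = [S(1−A)/(4σ)]^(1/4) = [5629×0.37/(4×5.67×10⁻⁸)]^(1/4) = 309.6 K.
ΔT = T_surf − T_eq = 468 − 309.6.

ΔT ≈ 158.4 K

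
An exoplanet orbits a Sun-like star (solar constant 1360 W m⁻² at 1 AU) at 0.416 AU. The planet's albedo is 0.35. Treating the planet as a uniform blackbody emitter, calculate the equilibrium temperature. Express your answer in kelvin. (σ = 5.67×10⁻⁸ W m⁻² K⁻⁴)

Flux at 0.416 AU: S = 1360/0.416² = 7860 W m⁻².
Energy balance: absorbed = emitted ⇒ πR²·S(1−A) = 4πR²·σT_eq⁴, so T_eq⁴ = S(1−A)/(4σ).
T_eq = [7860 × 0.65 / (4 × 5.67×10⁻⁸)]^(1/4) = (2.25×10¹⁰)^(1/4) = 387 K.

T_eq ≈ 387 K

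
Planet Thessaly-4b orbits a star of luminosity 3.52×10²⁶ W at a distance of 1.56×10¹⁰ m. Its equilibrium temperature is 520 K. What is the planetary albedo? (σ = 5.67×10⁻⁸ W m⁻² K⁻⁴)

Flux: S = L/(4πd²) = 3.52×10²⁶/(4π×(1.56×10¹⁰)²) = 1.15×10⁵ W m⁻².
From T_eq⁴ = S(1−A)/(4σ): 1−A = 4σT_eq⁴/S.
1−A = 4 × 5.67×10⁻⁸ × (520)⁴ / 1.15×10⁵ = 0.144.

A ≈ 0.86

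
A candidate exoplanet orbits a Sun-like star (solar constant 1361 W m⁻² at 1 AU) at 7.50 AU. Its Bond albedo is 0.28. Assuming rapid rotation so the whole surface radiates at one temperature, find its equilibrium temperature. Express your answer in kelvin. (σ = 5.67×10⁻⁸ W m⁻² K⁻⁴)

T_eq ≈ 93.6 K

Flux at 7.50 AU: S = 1361/7.50² = 24.2 W m⁻².
Energy balance: absorbed = emitted ⇒ πR²·S(1−A) = 4πR²·σT_eq⁴, so T_eq⁴ = S(1−A)/(4σ).
T_eq = [24.2 × 0.72 / (4 × 5.67×10⁻⁸)]^(1/4) = (7.68×10⁷)^(1/4) = 93.6 K.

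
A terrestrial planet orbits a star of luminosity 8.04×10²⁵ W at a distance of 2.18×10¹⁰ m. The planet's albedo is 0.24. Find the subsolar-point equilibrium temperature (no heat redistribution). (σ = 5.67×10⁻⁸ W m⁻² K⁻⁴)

T_ss ≈ 652 K

Flux: S = L/(4πd²) = 8.04×10²⁵/(4π×(2.18×10¹⁰)²) = 1.35×10⁴ W m⁻².
At the subsolar point the surface absorbs S(1−A) and emits σT⁴ per unit area — no factor of 4, since only the local patch is in balance.
T = [1.35×10⁴ × 0.76 / 5.67×10⁻⁸]^(1/4) = (1.80×10¹¹)^(1/4) = 652 K.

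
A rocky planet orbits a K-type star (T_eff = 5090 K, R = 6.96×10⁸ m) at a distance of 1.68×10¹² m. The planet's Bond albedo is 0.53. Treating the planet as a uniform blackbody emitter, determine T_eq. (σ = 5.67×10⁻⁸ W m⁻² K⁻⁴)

L = 4πR_⋆²σT_⋆⁴ = 4π(6.96×10⁸)² × 5.67×10⁻⁸ × (5090)⁴ = 2.32×10²⁶ W.
S = L/(4πd²) = 6.53 W m⁻².
Energy balance: absorbed = emitted ⇒ πR²·S(1−A) = 4πR²·σT_eq⁴, so T_eq⁴ = S(1−A)/(4σ).
T_eq = [6.53 × 0.47 / (4 × 5.67×10⁻⁸)]^(1/4) = (1.35×10⁷)^(1/4) = 60.7 K.

T_eq ≈ 60.7 K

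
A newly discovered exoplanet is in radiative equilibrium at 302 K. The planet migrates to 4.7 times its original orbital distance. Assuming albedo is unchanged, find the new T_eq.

T_eq ≈ 139 K

T_eq ∝ L^(1/4) · d^(−1/2).
T′ = 302 / 4.7^(1/2) = 139 K.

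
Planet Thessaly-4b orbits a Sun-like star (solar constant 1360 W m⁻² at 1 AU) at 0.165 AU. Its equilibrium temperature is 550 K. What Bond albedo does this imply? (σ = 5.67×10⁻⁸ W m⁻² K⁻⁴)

Flux at 0.165 AU: S = 1360/0.165² = 5.00×10⁴ W m⁻².
From T_eq⁴ = S(1−A)/(4σ): 1−A = 4σT_eq⁴/S.
1−A = 4 × 5.67×10⁻⁸ × (550)⁴ / 5.00×10⁴ = 0.415.

A ≈ 0.58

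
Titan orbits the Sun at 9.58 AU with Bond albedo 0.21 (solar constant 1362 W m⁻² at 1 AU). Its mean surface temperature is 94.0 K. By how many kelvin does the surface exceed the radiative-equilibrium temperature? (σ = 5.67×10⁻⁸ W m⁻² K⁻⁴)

ΔT ≈ 9.2 K

S = 1362/9.58² = 14.84 W m⁻².
T_eq = [S(1−A)/(4σ)]^(1/4) = [14.84×0.79/(4×5.67×10⁻⁸)]^(1/4) = 84.8 K.
ΔT = T_surf − T_eq = 94 − 84.8.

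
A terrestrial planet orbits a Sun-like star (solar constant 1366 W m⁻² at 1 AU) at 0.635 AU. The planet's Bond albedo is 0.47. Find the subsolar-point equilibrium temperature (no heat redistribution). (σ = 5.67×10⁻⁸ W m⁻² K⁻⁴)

T_ss ≈ 422 K

Flux at 0.635 AU: S = 1366/0.635² = 3390 W m⁻².
At the subsolar point the surface absorbs S(1−A) and emits σT⁴ per unit area — no factor of 4, since only the local patch is in balance.
T = [3390 × 0.53 / 5.67×10⁻⁸]^(1/4) = (3.17×10¹⁰)^(1/4) = 422 K.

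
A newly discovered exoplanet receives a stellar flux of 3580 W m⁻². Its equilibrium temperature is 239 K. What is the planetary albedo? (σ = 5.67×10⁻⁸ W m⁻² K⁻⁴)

From T_eq⁴ = S(1−A)/(4σ): 1−A = 4σT_eq⁴/S.
1−A = 4 × 5.67×10⁻⁸ × (239)⁴ / 3580 = 0.207.

A ≈ 0.79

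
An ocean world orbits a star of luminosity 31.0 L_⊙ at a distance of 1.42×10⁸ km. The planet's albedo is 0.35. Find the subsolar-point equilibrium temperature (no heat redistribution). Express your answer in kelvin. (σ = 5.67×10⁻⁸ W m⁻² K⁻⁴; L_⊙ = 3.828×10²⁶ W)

d = 1.42×10⁸ km = 1.42×10¹¹ m.
L = 31.0 × 3.828×10²⁶ = 1.19×10²⁸ W.
Flux: S = L/(4πd²) = 1.19×10²⁸/(4π×(1.42×10¹¹)²) = 4.68×10⁴ W m⁻².
At the subsolar point the surface absorbs S(1−A) and emits σT⁴ per unit area — no factor of 4, since only the local patch is in balance.
T = [4.68×10⁴ × 0.65 / 5.67×10⁻⁸]^(1/4) = (5.37×10¹¹)^(1/4) = 856 K.

T_ss ≈ 856 K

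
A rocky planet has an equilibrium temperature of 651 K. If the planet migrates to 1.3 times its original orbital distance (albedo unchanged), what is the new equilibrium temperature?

T_eq ≈ 571 K

T_eq ∝ L^(1/4) · d^(−1/2).
T′ = 651 / 1.3^(1/2) = 571 K.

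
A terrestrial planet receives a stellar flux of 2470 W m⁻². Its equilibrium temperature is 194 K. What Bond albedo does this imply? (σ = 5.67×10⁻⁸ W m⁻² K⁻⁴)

A ≈ 0.87

From T_eq⁴ = S(1−A)/(4σ): 1−A = 4σT_eq⁴/S.
1−A = 4 × 5.67×10⁻⁸ × (194)⁴ / 2470 = 0.130.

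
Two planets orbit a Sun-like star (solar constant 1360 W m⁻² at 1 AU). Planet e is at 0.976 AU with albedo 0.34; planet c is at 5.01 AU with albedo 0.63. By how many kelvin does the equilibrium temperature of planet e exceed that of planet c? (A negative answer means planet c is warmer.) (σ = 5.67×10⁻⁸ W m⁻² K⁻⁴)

T_eq = [S₀(1−A)/(4σd²)]^(1/4), so T ∝ (1−A)^(1/4) / √d.
T₁ = [1360×0.66/(4×5.67×10⁻⁸×0.976²)]^(1/4) = 253.88 K.
T₂ = [1360×0.37/(4×5.67×10⁻⁸×5.01²)]^(1/4) = 96.96 K.

ΔT ≈ 156.9 K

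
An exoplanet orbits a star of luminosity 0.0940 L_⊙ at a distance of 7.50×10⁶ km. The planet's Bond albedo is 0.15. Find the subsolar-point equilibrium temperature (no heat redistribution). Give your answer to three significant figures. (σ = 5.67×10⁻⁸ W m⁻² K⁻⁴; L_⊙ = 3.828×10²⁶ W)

T_ss ≈ 935 K

d = 7.50×10⁶ km = 7.50×10⁹ m.
L = 0.0940 × 3.828×10²⁶ = 3.60×10²⁵ W.
Flux: S = L/(4πd²) = 3.60×10²⁵/(4π×(7.50×10⁹)²) = 5.09×10⁴ W m⁻².
At the subsolar point the surface absorbs S(1−A) and emits σT⁴ per unit area — no factor of 4, since only the local patch is in balance.
T = [5.09×10⁴ × 0.85 / 5.67×10⁻⁸]^(1/4) = (7.63×10¹¹)^(1/4) = 935 K.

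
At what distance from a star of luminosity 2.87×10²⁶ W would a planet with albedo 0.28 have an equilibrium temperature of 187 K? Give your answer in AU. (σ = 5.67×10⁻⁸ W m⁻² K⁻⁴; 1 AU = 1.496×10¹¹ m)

d ≈ 1.63 AU

From T_eq⁴ = L(1−A)/(16πσd²): d = √[L(1−A)/(16πσT_eq⁴)].
d = √[2.87×10²⁶ × 0.72 / (16π × 5.67×10⁻⁸ × (187)⁴)] = 2.43×10¹¹ m = 1.63 AU.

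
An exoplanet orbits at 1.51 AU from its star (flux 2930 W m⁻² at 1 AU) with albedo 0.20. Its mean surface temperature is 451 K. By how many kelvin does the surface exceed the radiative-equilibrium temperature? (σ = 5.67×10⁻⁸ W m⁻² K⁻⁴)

ΔT ≈ 191.5 K

S = 2930/1.51² = 1285 W m⁻².
T_eq = [S(1−A)/(4σ)]^(1/4) = [1285×0.80/(4×5.67×10⁻⁸)]^(1/4) = 259.5 K.
ΔT = T_surf − T_eq = 451 − 259.5.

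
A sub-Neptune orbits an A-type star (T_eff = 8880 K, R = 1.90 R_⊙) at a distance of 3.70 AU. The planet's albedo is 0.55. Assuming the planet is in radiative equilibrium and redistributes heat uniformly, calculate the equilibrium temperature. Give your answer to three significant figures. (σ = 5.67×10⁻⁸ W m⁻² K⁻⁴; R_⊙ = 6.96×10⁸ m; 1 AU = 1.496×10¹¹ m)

T_eq ≈ 251 K

R_⋆ = 1.90 × 6.96×10⁸ = 1.32×10⁹ m.
d = 3.70 AU = 5.54×10¹¹ m.
L = 4πR_⋆²σT_⋆⁴ = 4π(1.32×10⁹)² × 5.67×10⁻⁸ × (8880)⁴ = 7.75×10²⁷ W.
S = L/(4πd²) = 2010 W m⁻².
Energy balance: absorbed = emitted ⇒ πR²·S(1−A) = 4πR²·σT_eq⁴, so T_eq⁴ = S(1−A)/(4σ).
T_eq = [2010 × 0.45 / (4 × 5.67×10⁻⁸)]^(1/4) = (3.99×10⁹)^(1/4) = 251 K.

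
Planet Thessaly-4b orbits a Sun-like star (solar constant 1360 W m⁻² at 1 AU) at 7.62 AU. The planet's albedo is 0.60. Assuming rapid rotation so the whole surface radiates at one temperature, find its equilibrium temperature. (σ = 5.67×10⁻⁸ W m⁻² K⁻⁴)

Flux at 7.62 AU: S = 1360/7.62² = 23.4 W m⁻².
Energy balance: absorbed = emitted ⇒ πR²·S(1−A) = 4πR²·σT_eq⁴, so T_eq⁴ = S(1−A)/(4σ).
T_eq = [23.4 × 0.40 / (4 × 5.67×10⁻⁸)]^(1/4) = (4.13×10⁷)^(1/4) = 80.2 K.

T_eq ≈ 80.2 K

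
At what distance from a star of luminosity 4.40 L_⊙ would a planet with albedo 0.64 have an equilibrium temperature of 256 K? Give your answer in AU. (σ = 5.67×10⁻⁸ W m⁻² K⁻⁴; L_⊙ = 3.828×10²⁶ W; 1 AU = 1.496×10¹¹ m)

L = 4.40 × 3.828×10²⁶ = 1.68×10²⁷ W.
From T_eq⁴ = L(1−A)/(16πσd²): d = √[L(1−A)/(16πσT_eq⁴)].
d = √[1.68×10²⁷ × 0.36 / (16π × 5.67×10⁻⁸ × (256)⁴)] = 2.23×10¹¹ m = 1.49 AU.

d ≈ 1.49 AU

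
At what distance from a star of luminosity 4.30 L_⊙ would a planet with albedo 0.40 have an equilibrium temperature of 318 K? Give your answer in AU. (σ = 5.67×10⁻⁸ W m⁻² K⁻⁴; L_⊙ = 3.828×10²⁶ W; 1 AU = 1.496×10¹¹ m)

L = 4.30 × 3.828×10²⁶ = 1.65×10²⁷ W.
From T_eq⁴ = L(1−A)/(16πσd²): d = √[L(1−A)/(16πσT_eq⁴)].
d = √[1.65×10²⁷ × 0.60 / (16π × 5.67×10⁻⁸ × (318)⁴)] = 1.84×10¹¹ m = 1.23 AU.

d ≈ 1.23 AU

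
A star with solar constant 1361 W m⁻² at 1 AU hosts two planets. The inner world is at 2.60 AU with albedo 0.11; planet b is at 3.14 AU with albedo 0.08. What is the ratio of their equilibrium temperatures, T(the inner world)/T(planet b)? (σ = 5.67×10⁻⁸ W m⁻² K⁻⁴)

T_eq = [S₀(1−A)/(4σd²)]^(1/4), so T ∝ (1−A)^(1/4) / √d.
T₁ = [1361×0.89/(4×5.67×10⁻⁸×2.60²)]^(1/4) = 167.65 K.
T₂ = [1361×0.92/(4×5.67×10⁻⁸×3.14²)]^(1/4) = 153.83 K.

T₁/T₂ ≈ 1.090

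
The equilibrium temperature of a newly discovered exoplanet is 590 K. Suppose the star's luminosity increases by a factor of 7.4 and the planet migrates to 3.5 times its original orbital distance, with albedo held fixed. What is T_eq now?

T_eq ≈ 520 K

T_eq ∝ L^(1/4) · d^(−1/2).
T′ = 590 × 7.4^(1/4) / 3.5^(1/2) = 520 K.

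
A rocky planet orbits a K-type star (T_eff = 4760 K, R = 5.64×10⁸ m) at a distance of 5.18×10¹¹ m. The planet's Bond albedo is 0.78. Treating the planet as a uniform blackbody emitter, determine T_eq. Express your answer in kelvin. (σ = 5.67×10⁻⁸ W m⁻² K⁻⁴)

T_eq ≈ 76.1 K

L = 4πR_⋆²σT_⋆⁴ = 4π(5.64×10⁸)² × 5.67×10⁻⁸ × (4760)⁴ = 1.16×10²⁶ W.
S = L/(4πd²) = 34.5 W m⁻².
Energy balance: absorbed = emitted ⇒ πR²·S(1−A) = 4πR²·σT_eq⁴, so T_eq⁴ = S(1−A)/(4σ).
T_eq = [34.5 × 0.22 / (4 × 5.67×10⁻⁸)]^(1/4) = (3.35×10⁷)^(1/4) = 76.1 K.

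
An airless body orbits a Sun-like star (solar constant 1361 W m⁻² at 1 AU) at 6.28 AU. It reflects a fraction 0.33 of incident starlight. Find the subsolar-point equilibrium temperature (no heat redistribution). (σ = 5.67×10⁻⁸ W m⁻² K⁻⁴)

Flux at 6.28 AU: S = 1361/6.28² = 34.5 W m⁻².
At the subsolar point the surface absorbs S(1−A) and emits σT⁴ per unit area — no factor of 4, since only the local patch is in balance.
T = [34.5 × 0.67 / 5.67×10⁻⁸]^(1/4) = (4.08×10⁸)^(1/4) = 142 K.

T_ss ≈ 142 K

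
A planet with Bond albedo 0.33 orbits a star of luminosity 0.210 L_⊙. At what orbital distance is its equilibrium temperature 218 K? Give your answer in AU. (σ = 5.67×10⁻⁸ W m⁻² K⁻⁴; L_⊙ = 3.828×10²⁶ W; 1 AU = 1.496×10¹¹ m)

d ≈ 0.611 AU

L = 0.210 × 3.828×10²⁶ = 8.04×10²⁵ W.
From T_eq⁴ = L(1−A)/(16πσd²): d = √[L(1−A)/(16πσT_eq⁴)].
d = √[8.04×10²⁵ × 0.67 / (16π × 5.67×10⁻⁸ × (218)⁴)] = 9.15×10¹⁰ m = 0.611 AU.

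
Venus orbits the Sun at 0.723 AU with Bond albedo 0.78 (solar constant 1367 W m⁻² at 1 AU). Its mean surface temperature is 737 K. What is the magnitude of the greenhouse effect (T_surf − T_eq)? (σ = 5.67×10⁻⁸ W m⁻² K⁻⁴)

ΔT ≈ 512.6 K

S = 1367/0.723² = 2615 W m⁻².
T_eq = [S(1−A)/(4σ)]^(1/4) = [2615×0.22/(4×5.67×10⁻⁸)]^(1/4) = 224.4 K.
ΔT = T_surf − T_eq = 737 − 224.4.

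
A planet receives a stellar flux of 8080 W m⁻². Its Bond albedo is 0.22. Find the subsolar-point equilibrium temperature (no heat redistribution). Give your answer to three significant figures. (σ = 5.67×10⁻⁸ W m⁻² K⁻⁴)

At the subsolar point the surface absorbs S(1−A) and emits σT⁴ per unit area — no factor of 4, since only the local patch is in balance.
T = [8080 × 0.78 / 5.67×10⁻⁸]^(1/4) = (1.11×10¹¹)^(1/4) = 577 K.

T_ss ≈ 577 K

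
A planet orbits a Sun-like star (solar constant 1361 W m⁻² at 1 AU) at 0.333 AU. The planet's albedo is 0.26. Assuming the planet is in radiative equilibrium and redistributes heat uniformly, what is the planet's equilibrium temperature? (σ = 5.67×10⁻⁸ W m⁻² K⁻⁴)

Flux at 0.333 AU: S = 1361/0.333² = 1.23×10⁴ W m⁻².
Energy balance: absorbed = emitted ⇒ πR²·S(1−A) = 4πR²·σT_eq⁴, so T_eq⁴ = S(1−A)/(4σ).
T_eq = [1.23×10⁴ × 0.74 / (4 × 5.67×10⁻⁸)]^(1/4) = (4.00×10¹⁰)^(1/4) = 447 K.

T_eq ≈ 447 K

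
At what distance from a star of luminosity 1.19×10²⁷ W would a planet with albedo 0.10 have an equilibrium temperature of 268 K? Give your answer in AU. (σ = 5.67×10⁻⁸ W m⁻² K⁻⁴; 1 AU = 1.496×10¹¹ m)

From T_eq⁴ = L(1−A)/(16πσd²): d = √[L(1−A)/(16πσT_eq⁴)].
d = √[1.19×10²⁷ × 0.90 / (16π × 5.67×10⁻⁸ × (268)⁴)] = 2.70×10¹¹ m = 1.80 AU.

d ≈ 1.80 AU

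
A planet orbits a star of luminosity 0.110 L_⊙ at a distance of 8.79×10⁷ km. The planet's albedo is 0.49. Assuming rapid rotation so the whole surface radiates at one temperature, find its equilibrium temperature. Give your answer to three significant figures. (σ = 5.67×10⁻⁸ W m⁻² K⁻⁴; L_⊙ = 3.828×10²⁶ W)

T_eq ≈ 177 K

d = 8.79×10⁷ km = 8.79×10¹⁰ m.
L = 0.110 × 3.828×10²⁶ = 4.21×10²⁵ W.
Flux: S = L/(4πd²) = 4.21×10²⁵/(4π×(8.79×10¹⁰)²) = 434 W m⁻².
Energy balance: absorbed = emitted ⇒ πR²·S(1−A) = 4πR²·σT_eq⁴, so T_eq⁴ = S(1−A)/(4σ).
T_eq = [434 × 0.51 / (4 × 5.67×10⁻⁸)]^(1/4) = (9.75×10⁸)^(1/4) = 177 K.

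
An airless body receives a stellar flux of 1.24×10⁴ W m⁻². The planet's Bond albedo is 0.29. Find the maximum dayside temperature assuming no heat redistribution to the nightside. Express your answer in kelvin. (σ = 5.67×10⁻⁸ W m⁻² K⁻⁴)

T_ss ≈ 628 K

With no redistribution each surface element balances locally: S(1−A) = σT⁴.
T = [1.24×10⁴ × 0.71 / 5.67×10⁻⁸]^(1/4) = (1.55×10¹¹)^(1/4) = 628 K.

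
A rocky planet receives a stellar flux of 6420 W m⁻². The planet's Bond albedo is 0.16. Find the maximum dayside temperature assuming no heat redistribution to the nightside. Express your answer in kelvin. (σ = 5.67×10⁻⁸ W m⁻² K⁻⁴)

With no redistribution each surface element balances locally: S(1−A) = σT⁴.
T = [6420 × 0.84 / 5.67×10⁻⁸]^(1/4) = (9.51×10¹⁰)^(1/4) = 555 K.

T_ss ≈ 555 K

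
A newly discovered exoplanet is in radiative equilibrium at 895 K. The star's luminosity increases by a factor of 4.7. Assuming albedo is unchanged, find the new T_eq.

T_eq ∝ L^(1/4) · d^(−1/2).
T′ = 895 × 4.7^(1/4) = 1320 K.

T_eq ≈ 1320 K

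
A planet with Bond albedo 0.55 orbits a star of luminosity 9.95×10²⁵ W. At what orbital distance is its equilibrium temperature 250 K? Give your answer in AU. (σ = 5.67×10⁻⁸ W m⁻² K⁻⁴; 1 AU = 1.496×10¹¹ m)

d ≈ 0.424 AU

From T_eq⁴ = L(1−A)/(16πσd²): d = √[L(1−A)/(16πσT_eq⁴)].
d = √[9.95×10²⁵ × 0.45 / (16π × 5.67×10⁻⁸ × (250)⁴)] = 6.34×10¹⁰ m = 0.424 AU.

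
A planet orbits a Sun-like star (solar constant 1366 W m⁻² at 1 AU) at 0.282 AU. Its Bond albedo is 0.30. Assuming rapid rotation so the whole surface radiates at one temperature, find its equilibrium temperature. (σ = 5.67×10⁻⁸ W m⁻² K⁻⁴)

T_eq ≈ 480 K

Flux at 0.282 AU: S = 1366/0.282² = 1.72×10⁴ W m⁻².
Energy balance: absorbed = emitted ⇒ πR²·S(1−A) = 4πR²·σT_eq⁴, so T_eq⁴ = S(1−A)/(4σ).
T_eq = [1.72×10⁴ × 0.70 / (4 × 5.67×10⁻⁸)]^(1/4) = (5.30×10¹⁰)^(1/4) = 480 K.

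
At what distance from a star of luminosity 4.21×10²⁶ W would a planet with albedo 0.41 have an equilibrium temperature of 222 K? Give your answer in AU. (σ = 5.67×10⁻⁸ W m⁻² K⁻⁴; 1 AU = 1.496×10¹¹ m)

From T_eq⁴ = L(1−A)/(16πσd²): d = √[L(1−A)/(16πσT_eq⁴)].
d = √[4.21×10²⁶ × 0.59 / (16π × 5.67×10⁻⁸ × (222)⁴)] = 1.89×10¹¹ m = 1.27 AU.

d ≈ 1.27 AU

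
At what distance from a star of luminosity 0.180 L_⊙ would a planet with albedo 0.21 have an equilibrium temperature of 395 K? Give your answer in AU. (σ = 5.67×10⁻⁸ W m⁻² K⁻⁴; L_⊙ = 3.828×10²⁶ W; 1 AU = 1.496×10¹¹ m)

L = 0.180 × 3.828×10²⁶ = 6.89×10²⁵ W.
From T_eq⁴ = L(1−A)/(16πσd²): d = √[L(1−A)/(16πσT_eq⁴)].
d = √[6.89×10²⁵ × 0.79 / (16π × 5.67×10⁻⁸ × (395)⁴)] = 2.80×10¹⁰ m = 0.187 AU.

d ≈ 0.187 AU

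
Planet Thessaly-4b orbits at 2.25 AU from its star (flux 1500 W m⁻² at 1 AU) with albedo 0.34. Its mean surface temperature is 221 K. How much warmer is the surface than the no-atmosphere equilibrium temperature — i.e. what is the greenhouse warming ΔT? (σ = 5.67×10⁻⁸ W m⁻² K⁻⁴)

ΔT ≈ 49.6 K

S = 1500/2.25² = 296.3 W m⁻².
T_eq = [S(1−A)/(4σ)]^(1/4) = [296.3×0.66/(4×5.67×10⁻⁸)]^(1/4) = 171.4 K.
ΔT = T_surf − T_eq = 221 − 171.4.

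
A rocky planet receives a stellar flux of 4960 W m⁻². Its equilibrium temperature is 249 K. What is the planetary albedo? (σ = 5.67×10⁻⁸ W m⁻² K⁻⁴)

A ≈ 0.82

From T_eq⁴ = S(1−A)/(4σ): 1−A = 4σT_eq⁴/S.
1−A = 4 × 5.67×10⁻⁸ × (249)⁴ / 4960 = 0.176.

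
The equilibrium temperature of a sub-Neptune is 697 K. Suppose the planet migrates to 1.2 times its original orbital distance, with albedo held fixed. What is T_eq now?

T_eq ∝ L^(1/4) · d^(−1/2).
T′ = 697 / 1.2^(1/2) = 636 K.

T_eq ≈ 636 K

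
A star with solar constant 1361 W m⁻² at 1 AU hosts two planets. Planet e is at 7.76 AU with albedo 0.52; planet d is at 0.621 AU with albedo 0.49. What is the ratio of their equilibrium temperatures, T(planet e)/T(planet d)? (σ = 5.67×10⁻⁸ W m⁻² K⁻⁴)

T₁/T₂ ≈ 0.279

T_eq = [S₀(1−A)/(4σd²)]^(1/4), so T ∝ (1−A)^(1/4) / √d.
T₁ = [1361×0.48/(4×5.67×10⁻⁸×7.76²)]^(1/4) = 83.16 K.
T₂ = [1361×0.51/(4×5.67×10⁻⁸×0.621²)]^(1/4) = 298.47 K.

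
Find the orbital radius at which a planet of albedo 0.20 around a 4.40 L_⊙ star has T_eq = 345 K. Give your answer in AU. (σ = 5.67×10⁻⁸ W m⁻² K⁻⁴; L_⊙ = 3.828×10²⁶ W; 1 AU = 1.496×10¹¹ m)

L = 4.40 × 3.828×10²⁶ = 1.68×10²⁷ W.
From T_eq⁴ = L(1−A)/(16πσd²): d = √[L(1−A)/(16πσT_eq⁴)].
d = √[1.68×10²⁷ × 0.80 / (16π × 5.67×10⁻⁸ × (345)⁴)] = 1.83×10¹¹ m = 1.22 AU.

d ≈ 1.22 AU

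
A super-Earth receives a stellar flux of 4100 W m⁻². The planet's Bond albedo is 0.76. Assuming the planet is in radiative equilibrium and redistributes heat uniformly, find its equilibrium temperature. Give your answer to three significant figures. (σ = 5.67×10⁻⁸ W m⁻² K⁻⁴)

Energy balance: absorbed = emitted ⇒ πR²·S(1−A) = 4πR²·σT_eq⁴, so T_eq⁴ = S(1−A)/(4σ).
T_eq = [4100 × 0.24 / (4 × 5.67×10⁻⁸)]^(1/4) = (4.34×10⁹)^(1/4) = 257 K.

T_eq ≈ 257 K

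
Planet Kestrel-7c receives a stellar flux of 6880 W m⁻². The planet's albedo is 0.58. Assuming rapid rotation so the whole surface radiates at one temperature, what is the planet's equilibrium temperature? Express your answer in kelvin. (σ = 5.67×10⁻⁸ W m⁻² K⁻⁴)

Energy balance: absorbed = emitted ⇒ πR²·S(1−A) = 4πR²·σT_eq⁴, so T_eq⁴ = S(1−A)/(4σ).
T_eq = [6880 × 0.42 / (4 × 5.67×10⁻⁸)]^(1/4) = (1.27×10¹⁰)^(1/4) = 336 K.

T_eq ≈ 336 K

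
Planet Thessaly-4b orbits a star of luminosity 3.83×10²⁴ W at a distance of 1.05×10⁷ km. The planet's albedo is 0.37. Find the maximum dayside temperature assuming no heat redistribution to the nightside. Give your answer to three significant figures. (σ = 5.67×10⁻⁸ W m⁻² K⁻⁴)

d = 1.05×10⁷ km = 1.05×10¹⁰ m.
Flux: S = L/(4πd²) = 3.83×10²⁴/(4π×(1.05×10¹⁰)²) = 2760 W m⁻².
With no redistribution each surface element balances locally: S(1−A) = σT⁴.
T = [2760 × 0.63 / 5.67×10⁻⁸]^(1/4) = (3.07×10¹⁰)^(1/4) = 419 K.

T_ss ≈ 419 K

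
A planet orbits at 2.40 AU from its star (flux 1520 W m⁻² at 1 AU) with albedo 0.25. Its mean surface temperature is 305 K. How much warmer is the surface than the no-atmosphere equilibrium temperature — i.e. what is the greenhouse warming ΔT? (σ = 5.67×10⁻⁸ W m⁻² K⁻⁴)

ΔT ≈ 133.1 K

S = 1520/2.40² = 263.9 W m⁻².
T_eq = [S(1−A)/(4σ)]^(1/4) = [263.9×0.75/(4×5.67×10⁻⁸)]^(1/4) = 171.9 K.
ΔT = T_surf − T_eq = 305 − 171.9.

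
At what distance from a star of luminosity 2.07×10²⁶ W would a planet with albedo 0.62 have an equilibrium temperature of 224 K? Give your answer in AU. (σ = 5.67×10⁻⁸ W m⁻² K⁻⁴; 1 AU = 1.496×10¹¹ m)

d ≈ 0.700 AU

From T_eq⁴ = L(1−A)/(16πσd²): d = √[L(1−A)/(16πσT_eq⁴)].
d = √[2.07×10²⁶ × 0.38 / (16π × 5.67×10⁻⁸ × (224)⁴)] = 1.05×10¹¹ m = 0.700 AU.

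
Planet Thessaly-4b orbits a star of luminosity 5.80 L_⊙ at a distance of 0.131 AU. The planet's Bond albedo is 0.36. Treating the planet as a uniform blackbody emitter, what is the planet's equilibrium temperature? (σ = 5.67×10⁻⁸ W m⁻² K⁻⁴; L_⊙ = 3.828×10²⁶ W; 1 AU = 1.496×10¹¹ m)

T_eq ≈ 1070 K

d = 0.131 AU = 1.96×10¹⁰ m.
L = 5.80 × 3.828×10²⁶ = 2.22×10²⁷ W.
Flux: S = L/(4πd²) = 2.22×10²⁷/(4π×(1.96×10¹⁰)²) = 4.60×10⁵ W m⁻².
Energy balance: absorbed = emitted ⇒ πR²·S(1−A) = 4πR²·σT_eq⁴, so T_eq⁴ = S(1−A)/(4σ).
T_eq = [4.60×10⁵ × 0.64 / (4 × 5.67×10⁻⁸)]^(1/4) = (1.30×10¹²)^(1/4) = 1070 K.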